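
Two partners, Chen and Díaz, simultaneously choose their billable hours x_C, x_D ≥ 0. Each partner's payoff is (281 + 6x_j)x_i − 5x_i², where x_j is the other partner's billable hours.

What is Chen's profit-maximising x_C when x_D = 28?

Chen's payoff is (281 + 6x_D)x_C − 5x_C².
∂π/∂x_C = 281 + 6x_D − 10x_C = 0, so x_C = 28.1 + 0.6x_D.
At x_D = 28: x_C = 28.1 + 0.6·28 = 44.9.

44.9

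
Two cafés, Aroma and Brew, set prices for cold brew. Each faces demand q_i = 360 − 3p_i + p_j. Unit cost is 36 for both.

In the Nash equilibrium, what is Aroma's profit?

9953.28

Aroma's profit: π = (p_{Aroma} − 36)(360 − 3p_{Aroma} + p_{Brew}).
∂π/∂p_{Aroma} = 468 − 6p_{Aroma} + p_{Brew} = 0 ⇒ p_{Aroma} = 78 + (1/6)p_{Brew}.
The game is symmetric, so in equilibrium p_{Brew} = p_{Aroma}: the reaction function gives (5/6)p_{Aroma} = 78, hence p_{Aroma} = 93.6.
q_{Aroma} = 360 − 3·93.6 + 93.6 = 172.8.
Profit = (93.6 − 36)·172.8 = 9953.28.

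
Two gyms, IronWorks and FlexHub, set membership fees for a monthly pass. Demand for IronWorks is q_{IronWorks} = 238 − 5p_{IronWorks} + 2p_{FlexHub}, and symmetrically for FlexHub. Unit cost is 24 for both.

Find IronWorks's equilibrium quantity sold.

IronWorks's profit: π = (p_{IronWorks} − 24)(238 − 5p_{IronWorks} + 2p_{FlexHub}).
∂π/∂p_{IronWorks} = 358 − 10p_{IronWorks} + 2p_{FlexHub} = 0 ⇒ p_{IronWorks} = 35.8 + 0.2p_{FlexHub}.
Setting p_{IronWorks} = p_{FlexHub} in the reaction function: p_{IronWorks} = 35.8 + 0.2p_{IronWorks}, so p_{IronWorks} = 35.8 / 0.8 = 44.75.
q_{IronWorks} = 238 − 5·44.75 + 2·44.75 = 103.75.

103.75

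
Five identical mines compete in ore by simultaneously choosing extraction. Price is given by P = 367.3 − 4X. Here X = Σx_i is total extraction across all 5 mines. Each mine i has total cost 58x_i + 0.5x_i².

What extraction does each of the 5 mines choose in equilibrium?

12.372

A representative mine's profit is π_i = x_i(367.3 − 4X) − 58x_i − 0.5x_i², with X = x_i + Σ_{j≠i} x_j.
First-order condition: 309.3 − 9x_i − 4Σ_{j≠i} x_j = 0.
With identical mines, set every x_j = x: then 309.3 − 9x − 16x = 0, i.e. x = 309.3/25 = 12.372.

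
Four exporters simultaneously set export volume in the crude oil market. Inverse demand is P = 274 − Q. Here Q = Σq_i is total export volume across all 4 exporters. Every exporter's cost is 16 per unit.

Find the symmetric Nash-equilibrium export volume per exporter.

A representative exporter's profit is π_i = q_i(274 − Q) − 16q_i, with Q = q_i + Σ_{j≠i} q_j.
First-order condition: 258 − 2q_i − Σ_{j≠i} q_j = 0.
Imposing symmetry (q_j = q for all j) turns Σ_{j≠i} q_j into 3q, so 258 = 5q and q = 51.6.

51.6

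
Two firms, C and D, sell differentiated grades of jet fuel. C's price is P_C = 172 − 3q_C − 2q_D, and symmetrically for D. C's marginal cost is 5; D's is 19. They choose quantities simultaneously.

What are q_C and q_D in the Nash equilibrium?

Firm C's profit: π = q_C(172 − 3q_C − 2q_D) − 5q_C.
∂π/∂q_C = 167 − 6q_C − 2q_D = 0 ⇒ q_C = 167/6 − (1/3)q_D.
Similarly q_D = 25.5 − (1/3)q_C.
Solving the two reaction functions simultaneously: (1 − (−1/3)(−1/3))q_C = 167/6 − (1/3)·25.5, so (8/9)q_C = 58/3 and q_C = 21.75.
Then q_D = 25.5 − (1/3)·21.75 = 18.25.

21.75, 18.25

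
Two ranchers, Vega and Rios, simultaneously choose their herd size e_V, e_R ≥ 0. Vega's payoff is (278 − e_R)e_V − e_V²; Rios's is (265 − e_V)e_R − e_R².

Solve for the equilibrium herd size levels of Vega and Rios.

97, 84

Expanding Vega's payoff: 278e_V − e_Re_V − e_V².
∂π/∂e_V = 278 − e_R − 2e_V = 0, so e_V = 139 − 0.5e_R.
Likewise for Rios: e_R = 132.5 − 0.5e_V.
Plugging e_R into Vega's best response: e_V = 139 − 0.5(132.5 − 0.5e_V) ⇒ 0.75e_V = 72.75, so e_V = 97.
Then e_R = 132.5 − 0.5·97 = 84.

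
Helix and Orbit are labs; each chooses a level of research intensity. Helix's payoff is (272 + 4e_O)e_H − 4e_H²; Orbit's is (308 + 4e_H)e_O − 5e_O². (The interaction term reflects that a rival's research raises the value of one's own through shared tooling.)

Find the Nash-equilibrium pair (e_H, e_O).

Expanding Helix's payoff: 272e_H + 4e_Oe_H − 4e_H².
∂π/∂e_H = 272 + 4e_O − 8e_H = 0, so e_H = 34 + 0.5e_O.
Likewise for Orbit: e_O = 30.8 + 0.4e_H.
Substituting the second reaction function into the first: e_H = 34 + 0.5(30.8 + 0.4e_H), which gives 0.8e_H = 49.4 ⇒ e_H = 61.75.
Then e_O = 30.8 + 0.4·61.75 = 55.5.

61.75, 55.5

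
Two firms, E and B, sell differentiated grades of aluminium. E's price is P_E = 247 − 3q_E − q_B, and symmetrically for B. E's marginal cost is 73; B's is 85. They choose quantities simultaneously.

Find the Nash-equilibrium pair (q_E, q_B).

Firm E's profit: π = q_E(247 − 3q_E − q_B) − 73q_E.
∂π/∂q_E = 174 − 6q_E − q_B = 0 ⇒ q_E = 29 − (1/6)q_B.
Similarly q_B = 27 − (1/6)q_E.
Solving the two reaction functions simultaneously: (1 − (−1/6)(−1/6))q_E = 29 − (1/6)·27, so (35/36)q_E = 24.5 and q_E = 25.2.
Then q_B = 27 − (1/6)·25.2 = 22.8.

25.2, 22.8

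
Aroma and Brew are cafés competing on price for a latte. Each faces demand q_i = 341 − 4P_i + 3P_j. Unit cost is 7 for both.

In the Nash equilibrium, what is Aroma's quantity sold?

Aroma's profit: π = (P_{Aroma} − 7)(341 − 4P_{Aroma} + 3P_{Brew}).
∂π/∂P_{Aroma} = 369 − 8P_{Aroma} + 3P_{Brew} = 0 ⇒ P_{Aroma} = 46.125 + 0.375P_{Brew}.
Setting P_{Aroma} = P_{Brew} in the reaction function: P_{Aroma} = 46.125 + 0.375P_{Aroma}, so P_{Aroma} = 46.125 / 0.625 = 73.8.
q_{Aroma} = 341 − 4·73.8 + 3·73.8 = 267.2.

267.2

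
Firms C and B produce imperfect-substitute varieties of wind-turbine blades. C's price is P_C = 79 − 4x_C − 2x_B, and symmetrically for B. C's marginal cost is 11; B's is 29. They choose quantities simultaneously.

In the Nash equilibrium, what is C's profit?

219.04

Firm C's profit: π = x_C(79 − 4x_C − 2x_B) − 11x_C.
∂π/∂x_C = 68 − 8x_C − 2x_B = 0 ⇒ x_C = 8.5 − 0.25x_B.
Similarly x_B = 6.25 − 0.25x_C.
Substituting the second reaction function into the first: x_C = 8.5 − 0.25(6.25 − 0.25x_C), which gives 0.9375x_C = 6.9375 ⇒ x_C = 7.4.
Then x_B = 6.25 − 0.25·7.4 = 4.4.
P_C = 79 − 4·7.4 − 2·4.4 = 40.6.
Profit = (40.6 − 11)·7.4 = 219.04.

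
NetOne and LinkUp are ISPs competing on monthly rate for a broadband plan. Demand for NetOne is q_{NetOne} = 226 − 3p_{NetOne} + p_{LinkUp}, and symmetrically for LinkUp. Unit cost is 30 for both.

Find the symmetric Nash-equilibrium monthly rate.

NetOne's profit: π = (p_{NetOne} − 30)(226 − 3p_{NetOne} + p_{LinkUp}).
∂π/∂p_{NetOne} = 316 − 6p_{NetOne} + p_{LinkUp} = 0 ⇒ p_{NetOne} = 158/3 + (1/6)p_{LinkUp}.
The game is symmetric, so in equilibrium p_{LinkUp} = p_{NetOne}: the reaction function gives (5/6)p_{NetOne} = 158/3, hence p_{NetOne} = 63.2.

63.2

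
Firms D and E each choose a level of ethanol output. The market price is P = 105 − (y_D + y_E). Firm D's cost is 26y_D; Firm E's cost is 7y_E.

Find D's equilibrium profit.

400

Firm D's profit: π = y_D(105 − (y_D + y_E)) − 26y_D.
∂π/∂y_D = 79 − 2y_D − y_E = 0, so y_D = 39.5 − 0.5y_E.
By the same steps for E: y_E = 49 − 0.5y_D.
Plugging y_E into D's best response: y_D = 39.5 − 0.5(49 − 0.5y_D) ⇒ 0.75y_D = 15, so y_D = 20.
Then y_E = 49 − 0.5·20 = 39.
Price P = 105 − 59 = 46.
D's profit: (46 − 26)·20 = 400.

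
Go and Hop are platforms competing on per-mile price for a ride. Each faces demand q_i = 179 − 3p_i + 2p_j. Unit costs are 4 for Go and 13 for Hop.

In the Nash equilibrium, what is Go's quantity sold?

Go's profit: π = (p_{Go} − 4)(179 − 3p_{Go} + 2p_{Hop}).
∂π/∂p_{Go} = 191 − 6p_{Go} + 2p_{Hop} = 0 ⇒ p_{Go} = 191/6 + (1/3)p_{Hop}.
Similarly p_{Hop} = 109/3 + (1/3)p_{Go}.
Solving the two reaction functions simultaneously: (1 − (1/3)(1/3))p_{Go} = 191/6 + (1/3)·(109/3), so (8/9)p_{Go} = 791/18 and p_{Go} = 49.4375.
Then p_{Hop} = 109/3 + (1/3)·49.4375 = 52.8125.
q_{Go} = 179 − 3·49.4375 + 2·52.8125 = 136.3125.

136.3125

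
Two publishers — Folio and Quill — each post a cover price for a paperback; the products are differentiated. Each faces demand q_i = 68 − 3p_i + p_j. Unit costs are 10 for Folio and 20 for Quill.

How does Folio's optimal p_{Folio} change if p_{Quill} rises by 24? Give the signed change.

Folio's profit: π = (p_{Folio} − 10)(68 − 3p_{Folio} + p_{Quill}).
∂π/∂p_{Folio} = 98 − 6p_{Folio} + p_{Quill} = 0 ⇒ p_{Folio} = 49/3 + (1/6)p_{Quill}.
The reaction-function slope is 1/6, so a 24-unit rise in p_{Quill} moves p_{Folio} by 1/6 × 24 = 4. Folio's best response rises — the actions are strategic complements.

4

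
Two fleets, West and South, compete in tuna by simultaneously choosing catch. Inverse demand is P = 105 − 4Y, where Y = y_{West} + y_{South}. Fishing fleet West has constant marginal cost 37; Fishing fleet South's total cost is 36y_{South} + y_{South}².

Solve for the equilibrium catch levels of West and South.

Fishing fleet West's profit: π = y_{West}(105 − 4(y_{West} + y_{South})) − 37y_{West}.
∂π/∂y_{West} = 68 − 8y_{West} − 4y_{South} = 0, so y_{West} = 8.5 − 0.5y_{South}.
For South: ∂π/∂y_{South} = 69 − 10y_{South} − 4y_{West} = 0 ⇒ y_{South} = 6.9 − 0.4y_{West}.
Substituting the second reaction function into the first: y_{West} = 8.5 − 0.5(6.9 − 0.4y_{West}), which gives 0.8y_{West} = 5.05 ⇒ y_{West} = 6.3125.
Then y_{South} = 6.9 − 0.4·6.3125 = 4.375.

6.3125, 4.375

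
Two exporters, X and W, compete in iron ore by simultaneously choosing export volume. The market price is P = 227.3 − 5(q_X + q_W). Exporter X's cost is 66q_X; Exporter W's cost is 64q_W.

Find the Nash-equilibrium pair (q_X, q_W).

10.62, 11.02

Exporter X's profit: π = q_X(227.3 − 5(q_X + q_W)) − 66q_X.
∂π/∂q_X = 161.3 − 10q_X − 5q_W = 0, so q_X = 16.13 − 0.5q_W.
By the same steps for W: q_W = 16.33 − 0.5q_X.
Solving the two reaction functions simultaneously: (1 − (−0.5)(−0.5))q_X = 16.13 − 0.5·16.33, so 0.75q_X = 7.965 and q_X = 10.62.
Then q_W = 16.33 − 0.5·10.62 = 11.02.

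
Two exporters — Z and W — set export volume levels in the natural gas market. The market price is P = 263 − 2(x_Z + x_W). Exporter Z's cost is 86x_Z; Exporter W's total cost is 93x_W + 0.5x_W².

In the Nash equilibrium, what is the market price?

Exporter Z's profit: π = x_Z(263 − 2(x_Z + x_W)) − 86x_Z.
∂π/∂x_Z = 177 − 4x_Z − 2x_W = 0, so x_Z = 44.25 − 0.5x_W.
For W: ∂π/∂x_W = 170 − 5x_W − 2x_Z = 0 ⇒ x_W = 34 − 0.4x_Z.
Solving the two reaction functions simultaneously: (1 − (−0.5)(−0.4))x_Z = 44.25 − 0.5·34, so 0.8x_Z = 27.25 and x_Z = 34.0625.
Then x_W = 34 − 0.4·34.0625 = 20.375.
Equilibrium price: P = 263 − 2·54.4375 = 154.125.

154.125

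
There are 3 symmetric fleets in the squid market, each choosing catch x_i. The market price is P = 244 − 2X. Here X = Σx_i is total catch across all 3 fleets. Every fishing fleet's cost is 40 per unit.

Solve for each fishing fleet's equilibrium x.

A representative fishing fleet's profit is π_i = x_i(244 − 2X) − 40x_i, with X = x_i + Σ_{j≠i} x_j.
First-order condition: 204 − 4x_i − 2Σ_{j≠i} x_j = 0.
With identical fishing fleets, set every x_j = x: then 204 − 4x − 4x = 0, i.e. x = 204/8 = 25.5.

25.5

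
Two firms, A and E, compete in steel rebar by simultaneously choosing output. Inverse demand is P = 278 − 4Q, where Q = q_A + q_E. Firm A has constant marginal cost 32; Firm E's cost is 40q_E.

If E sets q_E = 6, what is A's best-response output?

27.75

Firm A's profit: π = q_A(278 − 4(q_A + q_E)) − 32q_A.
∂π/∂q_A = 246 − 8q_A − 4q_E = 0, so q_A = 30.75 − 0.5q_E.
At q_E = 6: q_A = 30.75 − 0.5·6 = 27.75.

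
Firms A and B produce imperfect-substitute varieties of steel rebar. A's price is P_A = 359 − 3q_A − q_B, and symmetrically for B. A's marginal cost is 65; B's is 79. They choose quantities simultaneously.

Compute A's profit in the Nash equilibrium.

5393.28

Firm A's profit: π = q_A(359 − 3q_A − q_B) − 65q_A.
∂π/∂q_A = 294 − 6q_A − q_B = 0 ⇒ q_A = 49 − (1/6)q_B.
Similarly q_B = 140/3 − (1/6)q_A.
Substituting the second reaction function into the first: q_A = 49 − (1/6)(140/3 − (1/6)q_A), which gives (35/36)q_A = 371/9 ⇒ q_A = 42.4.
Then q_B = 140/3 − (1/6)·42.4 = 39.6.
P_A = 359 − 3·42.4 − 39.6 = 192.2.
Profit = (192.2 − 65)·42.4 = 5393.28.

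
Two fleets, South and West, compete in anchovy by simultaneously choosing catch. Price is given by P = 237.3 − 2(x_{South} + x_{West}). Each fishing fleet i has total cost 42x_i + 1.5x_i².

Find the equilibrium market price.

Fishing fleet South's profit: π = x_{South}(237.3 − 2(x_{South} + x_{West})) − 42x_{South} − 1.5x_{South}².
∂π/∂x_{South} = 195.3 − 7x_{South} − 2x_{West} = 0, so x_{South} = 27.9 − (2/7)x_{West}.
The game is symmetric, so in equilibrium x_{West} = x_{South}: the reaction function gives (9/7)x_{South} = 27.9, hence x_{South} = 21.7.
Equilibrium price: P = 237.3 − 2·43.4 = 150.5.

150.5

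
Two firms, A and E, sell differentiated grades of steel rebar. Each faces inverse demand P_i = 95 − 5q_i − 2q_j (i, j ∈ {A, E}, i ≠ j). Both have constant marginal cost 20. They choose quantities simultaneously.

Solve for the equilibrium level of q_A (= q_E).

Firm A's profit: π = q_A(95 − 5q_A − 2q_E) − 20q_A.
∂π/∂q_A = 75 − 10q_A − 2q_E = 0 ⇒ q_A = 7.5 − 0.2q_E.
By symmetry q_E = q_A; substituting into the reaction function, 1.2q_A = 7.5 and q_A = 6.25.

6.25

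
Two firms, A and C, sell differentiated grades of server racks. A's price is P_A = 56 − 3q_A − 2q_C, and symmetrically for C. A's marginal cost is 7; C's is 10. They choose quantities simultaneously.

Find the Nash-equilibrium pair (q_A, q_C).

6.3125, 5.5625

Firm A's profit: π = q_A(56 − 3q_A − 2q_C) − 7q_A.
∂π/∂q_A = 49 − 6q_A − 2q_C = 0 ⇒ q_A = 49/6 − (1/3)q_C.
Similarly q_C = 23/3 − (1/3)q_A.
Substituting the second reaction function into the first: q_A = 49/6 − (1/3)(23/3 − (1/3)q_A), which gives (8/9)q_A = 101/18 ⇒ q_A = 6.3125.
Then q_C = 23/3 − (1/3)·6.3125 = 5.5625.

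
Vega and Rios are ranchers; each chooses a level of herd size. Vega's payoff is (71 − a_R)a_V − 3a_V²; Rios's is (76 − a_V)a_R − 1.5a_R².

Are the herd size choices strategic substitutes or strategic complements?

Expanding Vega's payoff: 71a_V − a_Ra_V − 3a_V².
∂π/∂a_V = 71 − a_R − 6a_V = 0, so a_V = 71/6 − (1/6)a_R.
The best-response slope da_V/da_R = −1/6 < 0: the reaction function is downward-sloping, so the choices are strategic substitutes.

strategic substitutes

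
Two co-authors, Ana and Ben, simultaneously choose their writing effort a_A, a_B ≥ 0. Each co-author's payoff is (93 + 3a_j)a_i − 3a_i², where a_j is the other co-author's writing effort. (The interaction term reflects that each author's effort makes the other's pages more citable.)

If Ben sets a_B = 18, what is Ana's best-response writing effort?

24.5

Ana's payoff is (93 + 3a_B)a_A − 3a_A².
∂π/∂a_A = 93 + 3a_B − 6a_A = 0, so a_A = 15.5 + 0.5a_B.
At a_B = 18: a_A = 15.5 + 0.5·18 = 24.5.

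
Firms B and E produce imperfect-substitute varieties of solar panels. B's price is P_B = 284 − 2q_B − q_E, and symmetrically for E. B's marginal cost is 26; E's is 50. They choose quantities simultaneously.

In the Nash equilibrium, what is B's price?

132.4

Firm B's profit: π = q_B(284 − 2q_B − q_E) − 26q_B.
∂π/∂q_B = 258 − 4q_B − q_E = 0 ⇒ q_B = 64.5 − 0.25q_E.
Similarly q_E = 58.5 − 0.25q_B.
Substituting the second reaction function into the first: q_B = 64.5 − 0.25(58.5 − 0.25q_B), which gives 0.9375q_B = 49.875 ⇒ q_B = 53.2.
Then q_E = 58.5 − 0.25·53.2 = 45.2.
P_B = 284 − 2·53.2 − 45.2 = 132.4.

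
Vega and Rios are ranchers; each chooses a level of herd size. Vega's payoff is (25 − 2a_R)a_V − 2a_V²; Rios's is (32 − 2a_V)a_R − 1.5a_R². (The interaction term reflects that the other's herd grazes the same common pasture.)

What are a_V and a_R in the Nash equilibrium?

Expanding Vega's payoff: 25a_V − 2a_Ra_V − 2a_V².
∂π/∂a_V = 25 − 2a_R − 4a_V = 0, so a_V = 6.25 − 0.5a_R.
Likewise for Rios: a_R = 32/3 − (2/3)a_V.
Solving the two reaction functions simultaneously: (1 − (−0.5)(−2/3))a_V = 6.25 − 0.5·(32/3), so (2/3)a_V = 11/12 and a_V = 1.375.
Then a_R = 32/3 − (2/3)·1.375 = 9.75.

1.375, 9.75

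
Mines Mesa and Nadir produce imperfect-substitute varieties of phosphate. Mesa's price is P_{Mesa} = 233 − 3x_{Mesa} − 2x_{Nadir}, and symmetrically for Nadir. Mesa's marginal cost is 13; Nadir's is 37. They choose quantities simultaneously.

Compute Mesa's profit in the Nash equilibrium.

Mine Mesa's profit: π = x_{Mesa}(233 − 3x_{Mesa} − 2x_{Nadir}) − 13x_{Mesa}.
∂π/∂x_{Mesa} = 220 − 6x_{Mesa} − 2x_{Nadir} = 0 ⇒ x_{Mesa} = 110/3 − (1/3)x_{Nadir}.
Similarly x_{Nadir} = 98/3 − (1/3)x_{Mesa}.
Solving the two reaction functions simultaneously: (1 − (−1/3)(−1/3))x_{Mesa} = 110/3 − (1/3)·(98/3), so (8/9)x_{Mesa} = 232/9 and x_{Mesa} = 29.
Then x_{Nadir} = 98/3 − (1/3)·29 = 23.
P_{Mesa} = 233 − 3·29 − 2·23 = 100.
Profit = (100 − 13)·29 = 2523.

2523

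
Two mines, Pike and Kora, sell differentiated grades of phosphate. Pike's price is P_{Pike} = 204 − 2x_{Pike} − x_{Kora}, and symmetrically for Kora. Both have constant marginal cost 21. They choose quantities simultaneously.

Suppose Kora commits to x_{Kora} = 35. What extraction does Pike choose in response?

Mine Pike's profit: π = x_{Pike}(204 − 2x_{Pike} − x_{Kora}) − 21x_{Pike}.
∂π/∂x_{Pike} = 183 − 4x_{Pike} − x_{Kora} = 0 ⇒ x_{Pike} = 45.75 − 0.25x_{Kora}.
At x_{Kora} = 35: x_{Pike} = 45.75 − 0.25·35 = 37.

37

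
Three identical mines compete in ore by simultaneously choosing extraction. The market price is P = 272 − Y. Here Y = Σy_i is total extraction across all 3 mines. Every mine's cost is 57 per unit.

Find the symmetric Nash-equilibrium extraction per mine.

53.75

A representative mine's profit is π_i = y_i(272 − Y) − 57y_i, with Y = y_i + Σ_{j≠i} y_j.
First-order condition: 215 − 2y_i − Σ_{j≠i} y_j = 0.
In a symmetric equilibrium every mine chooses the same y, so Σ_{j≠i} y_j = 2y. The condition becomes 215 − 4y = 0, giving y = 215/4 = 53.75.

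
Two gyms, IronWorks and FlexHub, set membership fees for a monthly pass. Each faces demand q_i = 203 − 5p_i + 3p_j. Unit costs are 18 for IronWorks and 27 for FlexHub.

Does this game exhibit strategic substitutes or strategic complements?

strategic complements

IronWorks's profit: π = (p_{IronWorks} − 18)(203 − 5p_{IronWorks} + 3p_{FlexHub}).
∂π/∂p_{IronWorks} = 293 − 10p_{IronWorks} + 3p_{FlexHub} = 0 ⇒ p_{IronWorks} = 29.3 + 0.3p_{FlexHub}.
The best-response slope dp_{IronWorks}/dp_{FlexHub} = 0.3 > 0: the reaction function is upward-sloping, so the choices are strategic complements.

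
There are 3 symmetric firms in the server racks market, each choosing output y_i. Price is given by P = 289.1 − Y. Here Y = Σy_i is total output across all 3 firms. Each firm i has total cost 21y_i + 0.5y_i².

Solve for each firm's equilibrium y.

53.62

A representative firm's profit is π_i = y_i(289.1 − Y) − 21y_i − 0.5y_i², with Y = y_i + Σ_{j≠i} y_j.
First-order condition: 268.1 − 3y_i − Σ_{j≠i} y_j = 0.
With identical firms, set every y_j = y: then 268.1 − 3y − 2y = 0, i.e. y = 268.1/5 = 53.62.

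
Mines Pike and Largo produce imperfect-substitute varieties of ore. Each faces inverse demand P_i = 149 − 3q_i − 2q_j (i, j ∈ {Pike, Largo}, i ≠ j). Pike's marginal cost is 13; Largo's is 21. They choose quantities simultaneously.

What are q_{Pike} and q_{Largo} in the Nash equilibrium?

17.5, 15.5

Mine Pike's profit: π = q_{Pike}(149 − 3q_{Pike} − 2q_{Largo}) − 13q_{Pike}.
∂π/∂q_{Pike} = 136 − 6q_{Pike} − 2q_{Largo} = 0 ⇒ q_{Pike} = 68/3 − (1/3)q_{Largo}.
Similarly q_{Largo} = 64/3 − (1/3)q_{Pike}.
Plugging q_{Largo} into Pike's best response: q_{Pike} = 68/3 − (1/3)(64/3 − (1/3)q_{Pike}) ⇒ (8/9)q_{Pike} = 140/9, so q_{Pike} = 17.5.
Then q_{Largo} = 64/3 − (1/3)·17.5 = 15.5.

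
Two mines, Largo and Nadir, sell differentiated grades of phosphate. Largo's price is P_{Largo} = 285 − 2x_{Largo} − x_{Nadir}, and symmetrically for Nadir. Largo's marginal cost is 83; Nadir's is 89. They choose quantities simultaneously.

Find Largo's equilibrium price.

164.6

Mine Largo's profit: π = x_{Largo}(285 − 2x_{Largo} − x_{Nadir}) − 83x_{Largo}.
∂π/∂x_{Largo} = 202 − 4x_{Largo} − x_{Nadir} = 0 ⇒ x_{Largo} = 50.5 − 0.25x_{Nadir}.
Similarly x_{Nadir} = 49 − 0.25x_{Largo}.
Solving the two reaction functions simultaneously: (1 − (−0.25)(−0.25))x_{Largo} = 50.5 − 0.25·49, so 0.9375x_{Largo} = 38.25 and x_{Largo} = 40.8.
Then x_{Nadir} = 49 − 0.25·40.8 = 38.8.
P_{Largo} = 285 − 2·40.8 − 38.8 = 164.6.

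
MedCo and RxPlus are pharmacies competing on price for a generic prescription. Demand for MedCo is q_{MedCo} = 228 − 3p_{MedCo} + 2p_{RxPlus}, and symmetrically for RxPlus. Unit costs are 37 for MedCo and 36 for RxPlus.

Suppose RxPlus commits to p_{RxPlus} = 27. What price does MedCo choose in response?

65.5

MedCo's profit: π = (p_{MedCo} − 37)(228 − 3p_{MedCo} + 2p_{RxPlus}).
∂π/∂p_{MedCo} = 339 − 6p_{MedCo} + 2p_{RxPlus} = 0 ⇒ p_{MedCo} = 56.5 + (1/3)p_{RxPlus}.
At p_{RxPlus} = 27: p_{MedCo} = 56.5 + (1/3)·27 = 65.5.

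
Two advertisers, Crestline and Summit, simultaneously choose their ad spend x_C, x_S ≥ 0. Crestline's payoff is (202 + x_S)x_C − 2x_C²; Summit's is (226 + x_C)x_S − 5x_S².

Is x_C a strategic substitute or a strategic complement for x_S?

Expanding Crestline's payoff: 202x_C + x_Sx_C − 2x_C².
∂π/∂x_C = 202 + x_S − 4x_C = 0, so x_C = 50.5 + 0.25x_S.
The best-response slope dx_C/dx_S = 0.25 > 0: the reaction function is upward-sloping, so the choices are strategic complements.

strategic complements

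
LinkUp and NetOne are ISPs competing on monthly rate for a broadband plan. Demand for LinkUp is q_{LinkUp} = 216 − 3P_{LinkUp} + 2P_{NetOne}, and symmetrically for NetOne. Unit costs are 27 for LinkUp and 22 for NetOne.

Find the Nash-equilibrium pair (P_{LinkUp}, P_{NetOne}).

73.3125, 71.4375

LinkUp's profit: π = (P_{LinkUp} − 27)(216 − 3P_{LinkUp} + 2P_{NetOne}).
∂π/∂P_{LinkUp} = 297 − 6P_{LinkUp} + 2P_{NetOne} = 0 ⇒ P_{LinkUp} = 49.5 + (1/3)P_{NetOne}.
Similarly P_{NetOne} = 47 + (1/3)P_{LinkUp}.
Plugging P_{NetOne} into LinkUp's best response: P_{LinkUp} = 49.5 + (1/3)(47 + (1/3)P_{LinkUp}) ⇒ (8/9)P_{LinkUp} = 391/6, so P_{LinkUp} = 73.3125.
Then P_{NetOne} = 47 + (1/3)·73.3125 = 71.4375.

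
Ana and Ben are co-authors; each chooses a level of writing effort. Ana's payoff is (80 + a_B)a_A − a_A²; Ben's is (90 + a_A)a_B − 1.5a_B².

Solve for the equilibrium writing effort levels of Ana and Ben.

Expanding Ana's payoff: 80a_A + a_Ba_A − a_A².
∂π/∂a_A = 80 + a_B − 2a_A = 0, so a_A = 40 + 0.5a_B.
Likewise for Ben: a_B = 30 + (1/3)a_A.
Plugging a_B into Ana's best response: a_A = 40 + 0.5(30 + (1/3)a_A) ⇒ (5/6)a_A = 55, so a_A = 66.
Then a_B = 30 + (1/3)·66 = 52.

66, 52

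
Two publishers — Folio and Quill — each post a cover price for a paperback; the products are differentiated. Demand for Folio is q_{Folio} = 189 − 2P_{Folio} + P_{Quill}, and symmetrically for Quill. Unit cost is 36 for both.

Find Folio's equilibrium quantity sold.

Folio's profit: π = (P_{Folio} − 36)(189 − 2P_{Folio} + P_{Quill}).
∂π/∂P_{Folio} = 261 − 4P_{Folio} + P_{Quill} = 0 ⇒ P_{Folio} = 65.25 + 0.25P_{Quill}.
Setting P_{Folio} = P_{Quill} in the reaction function: P_{Folio} = 65.25 + 0.25P_{Folio}, so P_{Folio} = 65.25 / 0.75 = 87.
q_{Folio} = 189 − 2·87 + 87 = 102.

102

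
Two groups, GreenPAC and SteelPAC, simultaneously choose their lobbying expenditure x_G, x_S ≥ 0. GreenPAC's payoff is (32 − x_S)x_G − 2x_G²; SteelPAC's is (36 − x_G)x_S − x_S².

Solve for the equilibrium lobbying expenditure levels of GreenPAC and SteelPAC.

4, 16

Expanding GreenPAC's payoff: 32x_G − x_Sx_G − 2x_G².
∂π/∂x_G = 32 − x_S − 4x_G = 0, so x_G = 8 − 0.25x_S.
Likewise for SteelPAC: x_S = 18 − 0.5x_G.
Plugging x_S into GreenPAC's best response: x_G = 8 − 0.25(18 − 0.5x_G) ⇒ 0.875x_G = 3.5, so x_G = 4.
Then x_S = 18 − 0.5·4 = 16.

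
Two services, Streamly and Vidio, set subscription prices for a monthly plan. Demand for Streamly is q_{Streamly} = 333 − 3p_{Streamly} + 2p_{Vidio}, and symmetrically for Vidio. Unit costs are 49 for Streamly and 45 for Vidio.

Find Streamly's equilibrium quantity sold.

210.75

Streamly's profit: π = (p_{Streamly} − 49)(333 − 3p_{Streamly} + 2p_{Vidio}).
∂π/∂p_{Streamly} = 480 − 6p_{Streamly} + 2p_{Vidio} = 0 ⇒ p_{Streamly} = 80 + (1/3)p_{Vidio}.
Similarly p_{Vidio} = 78 + (1/3)p_{Streamly}.
Substituting the second reaction function into the first: p_{Streamly} = 80 + (1/3)(78 + (1/3)p_{Streamly}), which gives (8/9)p_{Streamly} = 106 ⇒ p_{Streamly} = 119.25.
Then p_{Vidio} = 78 + (1/3)·119.25 = 117.75.
q_{Streamly} = 333 − 3·119.25 + 2·117.75 = 210.75.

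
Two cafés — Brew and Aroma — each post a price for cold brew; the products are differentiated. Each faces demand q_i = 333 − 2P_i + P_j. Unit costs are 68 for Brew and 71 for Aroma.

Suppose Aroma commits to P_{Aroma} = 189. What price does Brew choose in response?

164.5

Brew's profit: π = (P_{Brew} − 68)(333 − 2P_{Brew} + P_{Aroma}).
∂π/∂P_{Brew} = 469 − 4P_{Brew} + P_{Aroma} = 0 ⇒ P_{Brew} = 117.25 + 0.25P_{Aroma}.
At P_{Aroma} = 189: P_{Brew} = 117.25 + 0.25·189 = 164.5.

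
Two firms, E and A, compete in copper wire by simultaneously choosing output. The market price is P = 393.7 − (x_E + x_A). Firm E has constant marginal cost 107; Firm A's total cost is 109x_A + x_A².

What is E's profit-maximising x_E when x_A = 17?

Firm E's profit: π = x_E(393.7 − (x_E + x_A)) − 107x_E.
∂π/∂x_E = 286.7 − 2x_E − x_A = 0, so x_E = 143.35 − 0.5x_A.
At x_A = 17: x_E = 143.35 − 0.5·17 = 134.85.

134.85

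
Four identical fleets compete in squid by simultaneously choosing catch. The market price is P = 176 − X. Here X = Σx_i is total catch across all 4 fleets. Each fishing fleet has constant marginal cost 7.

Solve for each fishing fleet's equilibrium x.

A representative fishing fleet's profit is π_i = x_i(176 − X) − 7x_i, with X = x_i + Σ_{j≠i} x_j.
First-order condition: 169 − 2x_i − Σ_{j≠i} x_j = 0.
In a symmetric equilibrium every fishing fleet chooses the same x, so Σ_{j≠i} x_j = 3x. The condition becomes 169 − 5x = 0, giving x = 169/5 = 33.8.

33.8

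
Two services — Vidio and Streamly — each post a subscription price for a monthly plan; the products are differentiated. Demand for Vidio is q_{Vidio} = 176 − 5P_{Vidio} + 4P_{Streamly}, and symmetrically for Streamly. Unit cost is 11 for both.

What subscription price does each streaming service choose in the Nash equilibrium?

38.5

Vidio's profit: π = (P_{Vidio} − 11)(176 − 5P_{Vidio} + 4P_{Streamly}).
∂π/∂P_{Vidio} = 231 − 10P_{Vidio} + 4P_{Streamly} = 0 ⇒ P_{Vidio} = 23.1 + 0.4P_{Streamly}.
The game is symmetric, so in equilibrium P_{Streamly} = P_{Vidio}: the reaction function gives 0.6P_{Vidio} = 23.1, hence P_{Vidio} = 38.5.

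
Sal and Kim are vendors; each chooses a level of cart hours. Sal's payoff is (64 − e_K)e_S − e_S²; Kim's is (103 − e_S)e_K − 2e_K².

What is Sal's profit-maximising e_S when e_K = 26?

Expanding Sal's payoff: 64e_S − e_Ke_S − e_S².
∂π/∂e_S = 64 − e_K − 2e_S = 0, so e_S = 32 − 0.5e_K.
At e_K = 26: e_S = 32 − 0.5·26 = 19.

19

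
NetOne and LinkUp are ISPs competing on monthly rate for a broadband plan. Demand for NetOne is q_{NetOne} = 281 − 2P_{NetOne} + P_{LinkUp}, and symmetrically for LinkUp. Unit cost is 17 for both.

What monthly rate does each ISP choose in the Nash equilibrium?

105

NetOne's profit: π = (P_{NetOne} − 17)(281 − 2P_{NetOne} + P_{LinkUp}).
∂π/∂P_{NetOne} = 315 − 4P_{NetOne} + P_{LinkUp} = 0 ⇒ P_{NetOne} = 78.75 + 0.25P_{LinkUp}.
By symmetry P_{LinkUp} = P_{NetOne}; substituting into the reaction function, 0.75P_{NetOne} = 78.75 and P_{NetOne} = 105.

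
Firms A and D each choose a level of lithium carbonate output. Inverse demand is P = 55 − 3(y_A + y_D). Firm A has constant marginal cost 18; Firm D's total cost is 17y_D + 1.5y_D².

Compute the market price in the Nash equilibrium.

32.6

Firm A's profit: π = y_A(55 − 3(y_A + y_D)) − 18y_A.
∂π/∂y_A = 37 − 6y_A − 3y_D = 0, so y_A = 37/6 − 0.5y_D.
For D: ∂π/∂y_D = 38 − 9y_D − 3y_A = 0 ⇒ y_D = 38/9 − (1/3)y_A.
Solving the two reaction functions simultaneously: (1 − (−0.5)(−1/3))y_A = 37/6 − 0.5·(38/9), so (5/6)y_A = 73/18 and y_A = 73/15.
Then y_D = 38/9 − (1/3)·(73/15) = 2.6.
Equilibrium price: P = 55 − 3·(112/15) = 32.6.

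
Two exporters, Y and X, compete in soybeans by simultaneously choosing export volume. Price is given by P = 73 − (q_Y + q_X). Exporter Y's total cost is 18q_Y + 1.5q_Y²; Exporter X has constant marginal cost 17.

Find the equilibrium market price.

42

Exporter Y's profit: π = q_Y(73 − (q_Y + q_X)) − 18q_Y − 1.5q_Y².
∂π/∂q_Y = 55 − 5q_Y − q_X = 0, so q_Y = 11 − 0.2q_X.
For X: ∂π/∂q_X = 56 − 2q_X − q_Y = 0 ⇒ q_X = 28 − 0.5q_Y.
Solving the two reaction functions simultaneously: (1 − (−0.2)(−0.5))q_Y = 11 − 0.2·28, so 0.9q_Y = 5.4 and q_Y = 6.
Then q_X = 28 − 0.5·6 = 25.
Equilibrium price: P = 73 − 31 = 42.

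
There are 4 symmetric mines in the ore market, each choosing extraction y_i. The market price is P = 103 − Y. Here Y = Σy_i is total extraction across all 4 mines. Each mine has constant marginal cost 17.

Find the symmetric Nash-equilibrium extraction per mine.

A representative mine's profit is π_i = y_i(103 − Y) − 17y_i, with Y = y_i + Σ_{j≠i} y_j.
First-order condition: 86 − 2y_i − Σ_{j≠i} y_j = 0.
Imposing symmetry (y_j = y for all j) turns Σ_{j≠i} y_j into 3y, so 86 = 5y and y = 17.2.

17.2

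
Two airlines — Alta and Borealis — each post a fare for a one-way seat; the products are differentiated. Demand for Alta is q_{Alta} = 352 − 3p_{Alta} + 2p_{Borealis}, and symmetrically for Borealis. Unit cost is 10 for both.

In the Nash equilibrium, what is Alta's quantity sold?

Alta's profit: π = (p_{Alta} − 10)(352 − 3p_{Alta} + 2p_{Borealis}).
∂π/∂p_{Alta} = 382 − 6p_{Alta} + 2p_{Borealis} = 0 ⇒ p_{Alta} = 191/3 + (1/3)p_{Borealis}.
By symmetry p_{Borealis} = p_{Alta}; substituting into the reaction function, (2/3)p_{Alta} = 191/3 and p_{Alta} = 95.5.
q_{Alta} = 352 − 3·95.5 + 2·95.5 = 256.5.

256.5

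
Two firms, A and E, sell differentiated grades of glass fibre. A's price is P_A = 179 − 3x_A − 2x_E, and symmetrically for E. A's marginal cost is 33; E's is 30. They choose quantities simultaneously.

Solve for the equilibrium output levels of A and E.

18.0625, 18.8125

Firm A's profit: π = x_A(179 − 3x_A − 2x_E) − 33x_A.
∂π/∂x_A = 146 − 6x_A − 2x_E = 0 ⇒ x_A = 73/3 − (1/3)x_E.
Similarly x_E = 149/6 − (1/3)x_A.
Solving the two reaction functions simultaneously: (1 − (−1/3)(−1/3))x_A = 73/3 − (1/3)·(149/6), so (8/9)x_A = 289/18 and x_A = 18.0625.
Then x_E = 149/6 − (1/3)·18.0625 = 18.8125.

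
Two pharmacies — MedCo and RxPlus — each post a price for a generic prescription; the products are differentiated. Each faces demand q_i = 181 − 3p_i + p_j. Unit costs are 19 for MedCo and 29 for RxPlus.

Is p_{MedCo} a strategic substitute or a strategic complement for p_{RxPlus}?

strategic complements

MedCo's profit: π = (p_{MedCo} − 19)(181 − 3p_{MedCo} + p_{RxPlus}).
∂π/∂p_{MedCo} = 238 − 6p_{MedCo} + p_{RxPlus} = 0 ⇒ p_{MedCo} = 119/3 + (1/6)p_{RxPlus}.
The best-response slope dp_{MedCo}/dp_{RxPlus} = 1/6 > 0: the reaction function is upward-sloping, so the choices are strategic complements.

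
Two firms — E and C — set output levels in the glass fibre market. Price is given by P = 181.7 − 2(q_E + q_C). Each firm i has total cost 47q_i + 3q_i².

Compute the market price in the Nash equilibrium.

136.8

Firm E's profit: π = q_E(181.7 − 2(q_E + q_C)) − 47q_E − 3q_E².
∂π/∂q_E = 134.7 − 10q_E − 2q_C = 0, so q_E = 13.47 − 0.2q_C.
Setting q_E = q_C in the reaction function: q_E = 13.47 − 0.2q_E, so q_E = 13.47 / 1.2 = 11.225.
Equilibrium price: P = 181.7 − 2·22.45 = 136.8.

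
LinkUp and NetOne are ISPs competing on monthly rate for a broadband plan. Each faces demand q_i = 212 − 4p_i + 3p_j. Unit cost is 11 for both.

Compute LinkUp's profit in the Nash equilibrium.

LinkUp's profit: π = (p_{LinkUp} − 11)(212 − 4p_{LinkUp} + 3p_{NetOne}).
∂π/∂p_{LinkUp} = 256 − 8p_{LinkUp} + 3p_{NetOne} = 0 ⇒ p_{LinkUp} = 32 + 0.375p_{NetOne}.
Setting p_{LinkUp} = p_{NetOne} in the reaction function: p_{LinkUp} = 32 + 0.375p_{LinkUp}, so p_{LinkUp} = 32 / 0.625 = 51.2.
q_{LinkUp} = 212 − 4·51.2 + 3·51.2 = 160.8.
Profit = (51.2 − 11)·160.8 = 6464.16.

6464.16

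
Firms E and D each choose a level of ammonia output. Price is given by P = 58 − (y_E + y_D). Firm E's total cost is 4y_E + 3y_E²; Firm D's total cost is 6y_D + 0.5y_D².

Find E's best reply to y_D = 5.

6.125

Firm E's profit: π = y_E(58 − (y_E + y_D)) − 4y_E − 3y_E².
∂π/∂y_E = 54 − 8y_E − y_D = 0, so y_E = 6.75 − 0.125y_D.
At y_D = 5: y_E = 6.75 − 0.125·5 = 6.125.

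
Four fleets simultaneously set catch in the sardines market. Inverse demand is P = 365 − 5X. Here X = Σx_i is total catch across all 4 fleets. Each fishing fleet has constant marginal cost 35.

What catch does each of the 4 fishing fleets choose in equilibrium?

13.2

A representative fishing fleet's profit is π_i = x_i(365 − 5X) − 35x_i, with X = x_i + Σ_{j≠i} x_j.
First-order condition: 330 − 10x_i − 5Σ_{j≠i} x_j = 0.
In a symmetric equilibrium every fishing fleet chooses the same x, so Σ_{j≠i} x_j = 3x. The condition becomes 330 − 25x = 0, giving x = 330/25 = 13.2.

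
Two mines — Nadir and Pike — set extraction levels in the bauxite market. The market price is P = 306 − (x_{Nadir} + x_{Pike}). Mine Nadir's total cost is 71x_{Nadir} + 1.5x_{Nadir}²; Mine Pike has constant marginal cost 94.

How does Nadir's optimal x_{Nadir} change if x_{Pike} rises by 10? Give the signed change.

Mine Nadir's profit: π = x_{Nadir}(306 − (x_{Nadir} + x_{Pike})) − 71x_{Nadir} − 1.5x_{Nadir}².
∂π/∂x_{Nadir} = 235 − 5x_{Nadir} − x_{Pike} = 0, so x_{Nadir} = 47 − 0.2x_{Pike}.
The reaction-function slope is −0.2, so a 10-unit rise in x_{Pike} moves x_{Nadir} by −0.2 × 10 = −2. Nadir's best response falls — the actions are strategic substitutes.

-2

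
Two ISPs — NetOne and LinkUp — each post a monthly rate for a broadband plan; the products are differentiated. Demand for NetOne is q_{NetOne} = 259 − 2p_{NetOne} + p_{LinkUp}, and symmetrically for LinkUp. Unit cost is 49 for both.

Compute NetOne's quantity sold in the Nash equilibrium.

NetOne's profit: π = (p_{NetOne} − 49)(259 − 2p_{NetOne} + p_{LinkUp}).
∂π/∂p_{NetOne} = 357 − 4p_{NetOne} + p_{LinkUp} = 0 ⇒ p_{NetOne} = 89.25 + 0.25p_{LinkUp}.
By symmetry p_{LinkUp} = p_{NetOne}; substituting into the reaction function, 0.75p_{NetOne} = 89.25 and p_{NetOne} = 119.
q_{NetOne} = 259 − 2·119 + 119 = 140.

140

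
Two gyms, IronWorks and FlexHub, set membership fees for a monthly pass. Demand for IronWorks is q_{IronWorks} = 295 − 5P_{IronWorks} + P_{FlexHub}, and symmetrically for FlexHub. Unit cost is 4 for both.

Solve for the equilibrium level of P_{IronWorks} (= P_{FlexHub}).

35

IronWorks's profit: π = (P_{IronWorks} − 4)(295 − 5P_{IronWorks} + P_{FlexHub}).
∂π/∂P_{IronWorks} = 315 − 10P_{IronWorks} + P_{FlexHub} = 0 ⇒ P_{IronWorks} = 31.5 + 0.1P_{FlexHub}.
By symmetry P_{FlexHub} = P_{IronWorks}; substituting into the reaction function, 0.9P_{IronWorks} = 31.5 and P_{IronWorks} = 35.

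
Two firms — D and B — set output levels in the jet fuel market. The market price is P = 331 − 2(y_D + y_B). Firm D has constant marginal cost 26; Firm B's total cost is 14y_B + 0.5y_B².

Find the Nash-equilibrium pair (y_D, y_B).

55.6875, 41.125

Firm D's profit: π = y_D(331 − 2(y_D + y_B)) − 26y_D.
∂π/∂y_D = 305 − 4y_D − 2y_B = 0, so y_D = 76.25 − 0.5y_B.
For B: ∂π/∂y_B = 317 − 5y_B − 2y_D = 0 ⇒ y_B = 63.4 − 0.4y_D.
Plugging y_B into D's best response: y_D = 76.25 − 0.5(63.4 − 0.4y_D) ⇒ 0.8y_D = 44.55, so y_D = 55.6875.
Then y_B = 63.4 − 0.4·55.6875 = 41.125.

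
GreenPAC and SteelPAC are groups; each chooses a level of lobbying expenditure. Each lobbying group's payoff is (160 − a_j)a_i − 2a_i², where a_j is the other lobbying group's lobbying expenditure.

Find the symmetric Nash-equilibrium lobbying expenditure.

GreenPAC's payoff is (160 − a_S)a_G − 2a_G².
∂π/∂a_G = 160 − a_S − 4a_G = 0, so a_G = 40 − 0.25a_S.
By symmetry a_S = a_G; substituting into the reaction function, 1.25a_G = 40 and a_G = 32.

32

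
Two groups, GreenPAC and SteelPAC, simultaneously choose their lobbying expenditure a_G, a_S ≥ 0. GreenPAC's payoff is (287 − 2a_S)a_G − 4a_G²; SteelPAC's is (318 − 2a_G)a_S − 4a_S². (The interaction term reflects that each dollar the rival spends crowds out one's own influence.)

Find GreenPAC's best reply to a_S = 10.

33.375

Expanding GreenPAC's payoff: 287a_G − 2a_Sa_G − 4a_G².
∂π/∂a_G = 287 − 2a_S − 8a_G = 0, so a_G = 35.875 − 0.25a_S.
At a_S = 10: a_G = 35.875 − 0.25·10 = 33.375.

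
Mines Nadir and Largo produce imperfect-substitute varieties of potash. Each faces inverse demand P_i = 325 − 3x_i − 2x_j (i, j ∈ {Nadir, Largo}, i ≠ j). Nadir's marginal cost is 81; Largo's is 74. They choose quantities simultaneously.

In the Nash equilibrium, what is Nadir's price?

171.1875

Mine Nadir's profit: π = x_{Nadir}(325 − 3x_{Nadir} − 2x_{Largo}) − 81x_{Nadir}.
∂π/∂x_{Nadir} = 244 − 6x_{Nadir} − 2x_{Largo} = 0 ⇒ x_{Nadir} = 122/3 − (1/3)x_{Largo}.
Similarly x_{Largo} = 251/6 − (1/3)x_{Nadir}.
Solving the two reaction functions simultaneously: (1 − (−1/3)(−1/3))x_{Nadir} = 122/3 − (1/3)·(251/6), so (8/9)x_{Nadir} = 481/18 and x_{Nadir} = 30.0625.
Then x_{Largo} = 251/6 − (1/3)·30.0625 = 31.8125.
P_{Nadir} = 325 − 3·30.0625 − 2·31.8125 = 171.1875.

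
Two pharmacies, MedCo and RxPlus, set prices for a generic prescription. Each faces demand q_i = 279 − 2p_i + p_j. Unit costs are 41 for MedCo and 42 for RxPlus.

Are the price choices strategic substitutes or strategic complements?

strategic complements

MedCo's profit: π = (p_{MedCo} − 41)(279 − 2p_{MedCo} + p_{RxPlus}).
∂π/∂p_{MedCo} = 361 − 4p_{MedCo} + p_{RxPlus} = 0 ⇒ p_{MedCo} = 90.25 + 0.25p_{RxPlus}.
The best-response slope dp_{MedCo}/dp_{RxPlus} = 0.25 > 0: the reaction function is upward-sloping, so the choices are strategic complements.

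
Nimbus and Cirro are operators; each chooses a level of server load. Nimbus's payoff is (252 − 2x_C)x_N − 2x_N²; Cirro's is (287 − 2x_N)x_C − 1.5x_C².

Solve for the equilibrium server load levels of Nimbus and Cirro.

22.75, 80.5

Expanding Nimbus's payoff: 252x_N − 2x_Cx_N − 2x_N².
∂π/∂x_N = 252 − 2x_C − 4x_N = 0, so x_N = 63 − 0.5x_C.
Likewise for Cirro: x_C = 287/3 − (2/3)x_N.
Solving the two reaction functions simultaneously: (1 − (−0.5)(−2/3))x_N = 63 − 0.5·(287/3), so (2/3)x_N = 91/6 and x_N = 22.75.
Then x_C = 287/3 − (2/3)·22.75 = 80.5.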